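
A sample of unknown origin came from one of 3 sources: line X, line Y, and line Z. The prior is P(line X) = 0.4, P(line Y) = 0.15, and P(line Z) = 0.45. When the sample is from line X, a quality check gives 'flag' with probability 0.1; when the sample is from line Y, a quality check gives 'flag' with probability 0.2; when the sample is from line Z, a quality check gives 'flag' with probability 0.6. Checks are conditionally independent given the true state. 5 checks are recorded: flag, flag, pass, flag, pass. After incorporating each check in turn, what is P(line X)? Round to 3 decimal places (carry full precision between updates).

After 'flag': normaliser = 0.1·0.4000 + 0.2·0.1500 + 0.6·0.4500; P(line X) ≈ 0.1176, P(line Y) ≈ 0.0882, P(line Z) ≈ 0.7941
After 'flag': normaliser = 0.1·0.1176 + 0.2·0.0882 + 0.6·0.7941; P(line X) ≈ 0.0233, P(line Y) ≈ 0.0349, P(line Z) ≈ 0.9419
After 'pass': normaliser = 0.9·0.0233 + 0.8·0.0349 + 0.4·0.9419; P(line X) ≈ 0.0492, P(line Y) ≈ 0.0656, P(line Z) ≈ 0.8852
After 'flag': normaliser = 0.1·0.0492 + 0.2·0.0656 + 0.6·0.8852; P(line X) ≈ 0.0090, P(line Y) ≈ 0.0239, P(line Z) ≈ 0.9672
After 'pass': normaliser = 0.9·0.0090 + 0.8·0.0239 + 0.4·0.9672; P(line X) ≈ 0.0195, P(line Y) ≈ 0.0461, P(line Z) ≈ 0.9344

0.019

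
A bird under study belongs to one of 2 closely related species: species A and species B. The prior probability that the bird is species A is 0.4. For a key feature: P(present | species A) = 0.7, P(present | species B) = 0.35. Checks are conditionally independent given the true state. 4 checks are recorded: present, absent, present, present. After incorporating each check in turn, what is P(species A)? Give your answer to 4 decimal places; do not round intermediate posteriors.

0.7111

After 'present': P(species A) = 0.7·0.4000 / (0.7·0.4000 + 0.35·0.6000) ≈ 0.5714
After 'absent': P(species A) = 0.3·0.5714 / (0.3·0.5714 + 0.65·0.4286) ≈ 0.3810
After 'present': P(species A) = 0.7·0.3810 / (0.7·0.3810 + 0.35·0.6190) ≈ 0.5517
After 'present': P(species A) = 0.7·0.5517 / (0.7·0.5517 + 0.35·0.4483) ≈ 0.7111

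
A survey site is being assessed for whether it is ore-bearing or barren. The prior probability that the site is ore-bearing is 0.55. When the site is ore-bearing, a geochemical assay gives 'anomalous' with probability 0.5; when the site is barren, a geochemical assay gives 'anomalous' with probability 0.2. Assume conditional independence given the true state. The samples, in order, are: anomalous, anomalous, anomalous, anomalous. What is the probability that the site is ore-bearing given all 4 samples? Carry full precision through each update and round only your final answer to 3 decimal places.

After 'anomalous': P(ore) = 0.5·0.5500 / (0.5·0.5500 + 0.2·0.4500) ≈ 0.7534
After 'anomalous': P(ore) = 0.5·0.7534 / (0.5·0.7534 + 0.2·0.2466) ≈ 0.8842
After 'anomalous': P(ore) = 0.5·0.8842 / (0.5·0.8842 + 0.2·0.1158) ≈ 0.9502
After 'anomalous': P(ore) = 0.5·0.9502 / (0.5·0.9502 + 0.2·0.0498) ≈ 0.9795

0.979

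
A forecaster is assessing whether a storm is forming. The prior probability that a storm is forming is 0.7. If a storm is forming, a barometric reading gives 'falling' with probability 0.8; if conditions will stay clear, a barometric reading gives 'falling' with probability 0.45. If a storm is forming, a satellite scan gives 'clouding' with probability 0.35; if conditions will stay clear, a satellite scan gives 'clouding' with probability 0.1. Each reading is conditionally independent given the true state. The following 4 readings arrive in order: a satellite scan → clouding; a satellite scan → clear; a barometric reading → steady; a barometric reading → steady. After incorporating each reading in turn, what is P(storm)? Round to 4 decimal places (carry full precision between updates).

0.4382

Each posterior becomes the prior for the next update.
After a satellite scan='clouding': P(storm) = 0.35·0.7000 / (0.35·0.7000 + 0.1·0.3000) ≈ 0.8909
After a satellite scan='clear': P(storm) = 0.65·0.8909 / (0.65·0.8909 + 0.9·0.1091) ≈ 0.8550
After a barometric reading='steady': P(storm) = 0.2·0.8550 / (0.2·0.8550 + 0.55·0.1450) ≈ 0.6820
After a barometric reading='steady': P(storm) = 0.2·0.6820 / (0.2·0.6820 + 0.55·0.3180) ≈ 0.4382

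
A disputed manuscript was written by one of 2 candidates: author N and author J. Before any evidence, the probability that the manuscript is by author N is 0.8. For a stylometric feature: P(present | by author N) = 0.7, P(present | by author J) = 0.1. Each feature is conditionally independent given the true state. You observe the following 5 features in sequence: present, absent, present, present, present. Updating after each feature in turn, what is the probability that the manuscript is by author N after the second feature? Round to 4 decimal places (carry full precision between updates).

After 'present': P(author N) = 0.7·0.8000 / (0.7·0.8000 + 0.1·0.2000) ≈ 0.9655
After 'absent': P(author N) = 0.3·0.9655 / (0.3·0.9655 + 0.9·0.0345) ≈ 0.9032

0.9032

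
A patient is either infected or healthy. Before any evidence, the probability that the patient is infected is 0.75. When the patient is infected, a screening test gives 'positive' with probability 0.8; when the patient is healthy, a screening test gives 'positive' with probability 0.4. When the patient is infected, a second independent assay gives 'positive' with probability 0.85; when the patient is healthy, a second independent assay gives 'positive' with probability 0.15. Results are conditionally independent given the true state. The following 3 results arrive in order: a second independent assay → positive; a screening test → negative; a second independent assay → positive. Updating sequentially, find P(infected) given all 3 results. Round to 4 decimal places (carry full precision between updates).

0.9698

After a second independent assay='positive': P(infected) = 0.85·0.7500 / (0.85·0.7500 + 0.15·0.2500) ≈ 0.9444
After a screening test='negative': P(infected) = 0.2·0.9444 / (0.2·0.9444 + 0.6·0.0556) ≈ 0.8500
After a second independent assay='positive': P(infected) = 0.85·0.8500 / (0.85·0.8500 + 0.15·0.1500) ≈ 0.9698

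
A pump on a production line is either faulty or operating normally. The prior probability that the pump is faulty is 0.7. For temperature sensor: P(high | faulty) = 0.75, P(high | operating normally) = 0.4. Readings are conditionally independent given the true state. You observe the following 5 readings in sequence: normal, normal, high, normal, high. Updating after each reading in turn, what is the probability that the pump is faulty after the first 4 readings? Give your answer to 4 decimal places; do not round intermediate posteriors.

0.2404

Apply Bayes' rule sequentially, carrying P(faulty) forward.
After 'normal': P(faulty) = 0.25·0.7000 / (0.25·0.7000 + 0.6·0.3000) ≈ 0.4930
After 'normal': P(faulty) = 0.25·0.4930 / (0.25·0.4930 + 0.6·0.5070) ≈ 0.2883
After 'high': P(faulty) = 0.75·0.2883 / (0.75·0.2883 + 0.4·0.7117) ≈ 0.4317
After 'normal': P(faulty) = 0.25·0.4317 / (0.25·0.4317 + 0.6·0.5683) ≈ 0.2404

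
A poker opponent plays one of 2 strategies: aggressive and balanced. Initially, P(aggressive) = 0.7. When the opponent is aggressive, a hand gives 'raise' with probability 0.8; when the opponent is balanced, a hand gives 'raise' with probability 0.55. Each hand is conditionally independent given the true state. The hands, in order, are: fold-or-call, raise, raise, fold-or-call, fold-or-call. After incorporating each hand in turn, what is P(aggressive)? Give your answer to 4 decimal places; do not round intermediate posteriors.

After 'fold-or-call': P(aggressive) = 0.2·0.7000 / (0.2·0.7000 + 0.45·0.3000) ≈ 0.5091
After 'raise': P(aggressive) = 0.8·0.5091 / (0.8·0.5091 + 0.55·0.4909) ≈ 0.6013
After 'raise': P(aggressive) = 0.8·0.6013 / (0.8·0.6013 + 0.55·0.3987) ≈ 0.6869
After 'fold-or-call': P(aggressive) = 0.2·0.6869 / (0.2·0.6869 + 0.45·0.3131) ≈ 0.4937
After 'fold-or-call': P(aggressive) = 0.2·0.4937 / (0.2·0.4937 + 0.45·0.5063) ≈ 0.3024

0.3024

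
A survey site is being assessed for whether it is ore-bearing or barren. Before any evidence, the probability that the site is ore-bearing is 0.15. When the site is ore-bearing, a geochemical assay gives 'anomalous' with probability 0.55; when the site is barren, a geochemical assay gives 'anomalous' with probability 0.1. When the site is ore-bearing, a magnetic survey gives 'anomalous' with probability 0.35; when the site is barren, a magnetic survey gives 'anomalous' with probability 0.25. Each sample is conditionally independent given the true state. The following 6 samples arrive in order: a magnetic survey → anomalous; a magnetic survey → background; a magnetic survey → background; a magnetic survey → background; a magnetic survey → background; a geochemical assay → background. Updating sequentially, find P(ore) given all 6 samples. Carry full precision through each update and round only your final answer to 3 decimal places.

After a magnetic survey='anomalous': P(ore) = 0.35·0.1500 / (0.35·0.1500 + 0.25·0.8500) ≈ 0.1981
After a magnetic survey='background': P(ore) = 0.65·0.1981 / (0.65·0.1981 + 0.75·0.8019) ≈ 0.1764
After a magnetic survey='background': P(ore) = 0.65·0.1764 / (0.65·0.1764 + 0.75·0.8236) ≈ 0.1565
After a magnetic survey='background': P(ore) = 0.65·0.1565 / (0.65·0.1565 + 0.75·0.8435) ≈ 0.1385
After a magnetic survey='background': P(ore) = 0.65·0.1385 / (0.65·0.1385 + 0.75·0.8615) ≈ 0.1223
After a geochemical assay='background': P(ore) = 0.45·0.1223 / (0.45·0.1223 + 0.9·0.8777) ≈ 0.0652

0.065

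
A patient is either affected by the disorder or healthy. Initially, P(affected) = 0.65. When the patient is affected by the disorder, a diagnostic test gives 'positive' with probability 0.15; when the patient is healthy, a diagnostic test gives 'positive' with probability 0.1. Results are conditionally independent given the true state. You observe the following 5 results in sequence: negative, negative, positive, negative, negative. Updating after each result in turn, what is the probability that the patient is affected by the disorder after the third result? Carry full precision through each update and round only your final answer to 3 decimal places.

0.713

After 'negative': P(affected) = 0.85·0.6500 / (0.85·0.6500 + 0.9·0.3500) ≈ 0.6369
After 'negative': P(affected) = 0.85·0.6369 / (0.85·0.6369 + 0.9·0.3631) ≈ 0.6236
After 'positive': P(affected) = 0.15·0.6236 / (0.15·0.6236 + 0.1·0.3764) ≈ 0.7130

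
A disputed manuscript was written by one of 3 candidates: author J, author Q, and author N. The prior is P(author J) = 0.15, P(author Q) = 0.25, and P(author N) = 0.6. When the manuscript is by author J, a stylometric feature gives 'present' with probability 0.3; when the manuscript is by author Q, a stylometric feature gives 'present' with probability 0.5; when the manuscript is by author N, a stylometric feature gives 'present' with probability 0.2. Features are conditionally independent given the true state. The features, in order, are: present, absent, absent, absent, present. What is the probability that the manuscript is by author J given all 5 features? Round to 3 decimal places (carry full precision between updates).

0.187

After 'present': normaliser = 0.3·0.1500 + 0.5·0.2500 + 0.2·0.6000; P(author J) ≈ 0.1552, P(author Q) ≈ 0.4310, P(author N) ≈ 0.4138
After 'absent': normaliser = 0.7·0.1552 + 0.5·0.4310 + 0.8·0.4138; P(author J) ≈ 0.1658, P(author Q) ≈ 0.3289, P(author N) ≈ 0.5053
After 'absent': normaliser = 0.7·0.1658 + 0.5·0.3289 + 0.8·0.5053; P(author J) ≈ 0.1695, P(author Q) ≈ 0.2402, P(author N) ≈ 0.5903
After 'absent': normaliser = 0.7·0.1695 + 0.5·0.2402 + 0.8·0.5903; P(author J) ≈ 0.1669, P(author Q) ≈ 0.1689, P(author N) ≈ 0.6642
After 'present': normaliser = 0.3·0.1669 + 0.5·0.1689 + 0.2·0.6642; P(author J) ≈ 0.1872, P(author Q) ≈ 0.3159, P(author N) ≈ 0.4969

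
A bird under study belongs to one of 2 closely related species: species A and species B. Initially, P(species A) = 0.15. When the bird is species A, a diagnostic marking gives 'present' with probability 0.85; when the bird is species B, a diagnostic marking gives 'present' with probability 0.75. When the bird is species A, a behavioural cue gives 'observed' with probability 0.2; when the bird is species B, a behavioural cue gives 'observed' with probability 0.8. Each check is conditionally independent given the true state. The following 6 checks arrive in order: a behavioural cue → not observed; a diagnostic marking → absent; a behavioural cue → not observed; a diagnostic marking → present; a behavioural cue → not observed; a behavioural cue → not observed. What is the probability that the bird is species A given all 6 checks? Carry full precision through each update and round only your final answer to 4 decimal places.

0.9685

After a behavioural cue='not observed': P(species A) = 0.8·0.1500 / (0.8·0.1500 + 0.2·0.8500) ≈ 0.4138
After a diagnostic marking='absent': P(species A) = 0.15·0.4138 / (0.15·0.4138 + 0.25·0.5862) ≈ 0.2975
After a behavioural cue='not observed': P(species A) = 0.8·0.2975 / (0.8·0.2975 + 0.2·0.7025) ≈ 0.6288
After a diagnostic marking='present': P(species A) = 0.85·0.6288 / (0.85·0.6288 + 0.75·0.3712) ≈ 0.6575
After a behavioural cue='not observed': P(species A) = 0.8·0.6575 / (0.8·0.6575 + 0.2·0.3425) ≈ 0.8848
After a behavioural cue='not observed': P(species A) = 0.8·0.8848 / (0.8·0.8848 + 0.2·0.1152) ≈ 0.9685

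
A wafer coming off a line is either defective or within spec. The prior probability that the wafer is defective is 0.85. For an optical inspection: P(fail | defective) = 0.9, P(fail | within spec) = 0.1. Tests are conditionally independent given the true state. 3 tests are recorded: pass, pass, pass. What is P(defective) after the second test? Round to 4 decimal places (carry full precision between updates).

Each posterior becomes the prior for the next update.
After 'pass': P(defective) = 0.1·0.8500 / (0.1·0.8500 + 0.9·0.1500) ≈ 0.3864
After 'pass': P(defective) = 0.1·0.3864 / (0.1·0.3864 + 0.9·0.6136) ≈ 0.0654

0.0654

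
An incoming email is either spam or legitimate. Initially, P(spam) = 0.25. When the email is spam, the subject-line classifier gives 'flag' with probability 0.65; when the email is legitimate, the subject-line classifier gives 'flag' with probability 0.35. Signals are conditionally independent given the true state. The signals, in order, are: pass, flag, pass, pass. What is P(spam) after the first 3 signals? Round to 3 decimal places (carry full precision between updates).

0.152

After 'pass': P(spam) = 0.35·0.2500 / (0.35·0.2500 + 0.65·0.7500) ≈ 0.1522
After 'flag': P(spam) = 0.65·0.1522 / (0.65·0.1522 + 0.35·0.8478) ≈ 0.2500
After 'pass': P(spam) = 0.35·0.2500 / (0.35·0.2500 + 0.65·0.7500) ≈ 0.1522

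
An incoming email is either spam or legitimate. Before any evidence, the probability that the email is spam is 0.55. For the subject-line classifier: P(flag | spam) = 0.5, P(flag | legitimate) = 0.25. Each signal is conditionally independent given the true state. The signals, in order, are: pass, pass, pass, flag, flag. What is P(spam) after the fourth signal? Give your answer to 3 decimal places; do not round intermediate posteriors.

After 'pass': P(spam) = 0.5·0.5500 / (0.5·0.5500 + 0.75·0.4500) ≈ 0.4490
After 'pass': P(spam) = 0.5·0.4490 / (0.5·0.4490 + 0.75·0.5510) ≈ 0.3520
After 'pass': P(spam) = 0.5·0.3520 / (0.5·0.3520 + 0.75·0.6480) ≈ 0.2659
After 'flag': P(spam) = 0.5·0.2659 / (0.5·0.2659 + 0.25·0.7341) ≈ 0.4200

0.420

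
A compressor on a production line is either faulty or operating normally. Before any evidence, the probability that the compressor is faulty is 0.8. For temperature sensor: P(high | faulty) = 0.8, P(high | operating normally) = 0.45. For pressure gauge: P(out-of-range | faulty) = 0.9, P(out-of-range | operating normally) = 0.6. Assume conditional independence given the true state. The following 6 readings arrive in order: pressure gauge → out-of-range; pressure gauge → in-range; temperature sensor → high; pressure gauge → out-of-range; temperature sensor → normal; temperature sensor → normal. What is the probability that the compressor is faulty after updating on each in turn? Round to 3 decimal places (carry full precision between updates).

Each posterior becomes the prior for the next update.
After pressure gauge='out-of-range': P(faulty) = 0.9·0.8000 / (0.9·0.8000 + 0.6·0.2000) ≈ 0.8571
After pressure gauge='in-range': P(faulty) = 0.1·0.8571 / (0.1·0.8571 + 0.4·0.1429) ≈ 0.6000
After temperature sensor='high': P(faulty) = 0.8·0.6000 / (0.8·0.6000 + 0.45·0.4000) ≈ 0.7273
After pressure gauge='out-of-range': P(faulty) = 0.9·0.7273 / (0.9·0.7273 + 0.6·0.2727) ≈ 0.8000
After temperature sensor='normal': P(faulty) = 0.2·0.8000 / (0.2·0.8000 + 0.55·0.2000) ≈ 0.5926
After temperature sensor='normal': P(faulty) = 0.2·0.5926 / (0.2·0.5926 + 0.55·0.4074) ≈ 0.3459

0.346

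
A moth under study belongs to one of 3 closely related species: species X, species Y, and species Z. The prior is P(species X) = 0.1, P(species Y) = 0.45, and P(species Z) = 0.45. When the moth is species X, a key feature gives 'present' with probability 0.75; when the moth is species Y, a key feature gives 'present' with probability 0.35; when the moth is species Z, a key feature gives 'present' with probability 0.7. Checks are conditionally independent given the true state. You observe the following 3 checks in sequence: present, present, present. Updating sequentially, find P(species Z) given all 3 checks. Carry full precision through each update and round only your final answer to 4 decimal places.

0.7151

Each posterior becomes the prior for the next update.
After 'present': normaliser = 0.75·0.1000 + 0.35·0.4500 + 0.7·0.4500; P(species X) ≈ 0.1370, P(species Y) ≈ 0.2877, P(species Z) ≈ 0.5753
After 'present': normaliser = 0.75·0.1370 + 0.35·0.2877 + 0.7·0.5753; P(species X) ≈ 0.1695, P(species Y) ≈ 0.1661, P(species Z) ≈ 0.6644
After 'present': normaliser = 0.75·0.1695 + 0.35·0.1661 + 0.7·0.6644; P(species X) ≈ 0.1955, P(species Y) ≈ 0.0894, P(species Z) ≈ 0.7151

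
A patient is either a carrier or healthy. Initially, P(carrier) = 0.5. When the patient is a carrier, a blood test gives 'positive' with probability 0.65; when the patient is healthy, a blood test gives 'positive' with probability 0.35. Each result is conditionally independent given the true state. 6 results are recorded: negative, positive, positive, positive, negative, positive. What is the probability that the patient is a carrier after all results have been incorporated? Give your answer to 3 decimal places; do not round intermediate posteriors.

After 'negative': P(carrier) = 0.35·0.5000 / (0.35·0.5000 + 0.65·0.5000) ≈ 0.3500
After 'positive': P(carrier) = 0.65·0.3500 / (0.65·0.3500 + 0.35·0.6500) ≈ 0.5000
After 'positive': P(carrier) = 0.65·0.5000 / (0.65·0.5000 + 0.35·0.5000) ≈ 0.6500
After 'positive': P(carrier) = 0.65·0.6500 / (0.65·0.6500 + 0.35·0.3500) ≈ 0.7752
After 'negative': P(carrier) = 0.35·0.7752 / (0.35·0.7752 + 0.65·0.2248) ≈ 0.6500
After 'positive': P(carrier) = 0.65·0.6500 / (0.65·0.6500 + 0.35·0.3500) ≈ 0.7752

0.775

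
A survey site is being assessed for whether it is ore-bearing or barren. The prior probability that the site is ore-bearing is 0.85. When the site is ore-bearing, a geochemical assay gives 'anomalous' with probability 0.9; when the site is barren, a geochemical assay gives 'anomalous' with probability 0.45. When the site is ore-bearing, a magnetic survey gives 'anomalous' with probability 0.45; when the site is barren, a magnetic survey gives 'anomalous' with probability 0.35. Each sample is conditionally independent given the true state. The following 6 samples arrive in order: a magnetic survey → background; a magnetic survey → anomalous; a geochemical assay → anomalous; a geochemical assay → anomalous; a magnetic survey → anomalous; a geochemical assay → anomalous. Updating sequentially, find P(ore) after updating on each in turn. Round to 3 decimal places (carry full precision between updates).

0.984

After a magnetic survey='background': P(ore) = 0.55·0.8500 / (0.55·0.8500 + 0.65·0.1500) ≈ 0.8274
After a magnetic survey='anomalous': P(ore) = 0.45·0.8274 / (0.45·0.8274 + 0.35·0.1726) ≈ 0.8604
After a geochemical assay='anomalous': P(ore) = 0.9·0.8604 / (0.9·0.8604 + 0.45·0.1396) ≈ 0.9250
After a geochemical assay='anomalous': P(ore) = 0.9·0.9250 / (0.9·0.9250 + 0.45·0.0750) ≈ 0.9610
After a magnetic survey='anomalous': P(ore) = 0.45·0.9610 / (0.45·0.9610 + 0.35·0.0390) ≈ 0.9694
After a geochemical assay='anomalous': P(ore) = 0.9·0.9694 / (0.9·0.9694 + 0.45·0.0306) ≈ 0.9845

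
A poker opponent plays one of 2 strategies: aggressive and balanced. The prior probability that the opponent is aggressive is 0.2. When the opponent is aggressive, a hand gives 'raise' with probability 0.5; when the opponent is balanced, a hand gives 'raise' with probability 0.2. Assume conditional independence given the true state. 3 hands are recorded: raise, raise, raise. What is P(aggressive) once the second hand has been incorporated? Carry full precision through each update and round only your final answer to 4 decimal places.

0.6098

After 'raise': P(aggressive) = 0.5·0.2000 / (0.5·0.2000 + 0.2·0.8000) ≈ 0.3846
After 'raise': P(aggressive) = 0.5·0.3846 / (0.5·0.3846 + 0.2·0.6154) ≈ 0.6098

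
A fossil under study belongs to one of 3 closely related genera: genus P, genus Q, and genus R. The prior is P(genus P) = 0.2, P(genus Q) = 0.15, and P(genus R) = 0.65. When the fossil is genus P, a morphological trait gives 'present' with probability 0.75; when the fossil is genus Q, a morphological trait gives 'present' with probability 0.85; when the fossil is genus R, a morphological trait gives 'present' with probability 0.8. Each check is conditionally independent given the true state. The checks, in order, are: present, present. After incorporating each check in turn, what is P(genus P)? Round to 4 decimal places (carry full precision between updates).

After 'present': normaliser = 0.75·0.2000 + 0.85·0.1500 + 0.8·0.6500; P(genus P) ≈ 0.1881, P(genus Q) ≈ 0.1599, P(genus R) ≈ 0.6520
After 'present': normaliser = 0.75·0.1881 + 0.85·0.1599 + 0.8·0.6520; P(genus P) ≈ 0.1766, P(genus Q) ≈ 0.1702, P(genus R) ≈ 0.6532

0.1766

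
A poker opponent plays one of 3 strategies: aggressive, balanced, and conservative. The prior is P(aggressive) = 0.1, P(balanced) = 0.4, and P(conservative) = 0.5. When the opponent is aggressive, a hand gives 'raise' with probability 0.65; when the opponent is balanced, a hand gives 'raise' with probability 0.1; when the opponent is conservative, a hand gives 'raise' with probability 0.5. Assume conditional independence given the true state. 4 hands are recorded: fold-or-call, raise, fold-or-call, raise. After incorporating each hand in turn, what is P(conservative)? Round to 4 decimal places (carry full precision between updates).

After 'fold-or-call': normaliser = 0.35·0.1000 + 0.9·0.4000 + 0.5·0.5000; P(aggressive) ≈ 0.0543, P(balanced) ≈ 0.5581, P(conservative) ≈ 0.3876
After 'raise': normaliser = 0.65·0.0543 + 0.1·0.5581 + 0.5·0.3876; P(aggressive) ≈ 0.1238, P(balanced) ≈ 0.1959, P(conservative) ≈ 0.6803
After 'fold-or-call': normaliser = 0.35·0.1238 + 0.9·0.1959 + 0.5·0.6803; P(aggressive) ≈ 0.0774, P(balanced) ≈ 0.3150, P(conservative) ≈ 0.6076
After 'raise': normaliser = 0.65·0.0774 + 0.1·0.3150 + 0.5·0.6076; P(aggressive) ≈ 0.1305, P(balanced) ≈ 0.0817, P(conservative) ≈ 0.7878

0.7878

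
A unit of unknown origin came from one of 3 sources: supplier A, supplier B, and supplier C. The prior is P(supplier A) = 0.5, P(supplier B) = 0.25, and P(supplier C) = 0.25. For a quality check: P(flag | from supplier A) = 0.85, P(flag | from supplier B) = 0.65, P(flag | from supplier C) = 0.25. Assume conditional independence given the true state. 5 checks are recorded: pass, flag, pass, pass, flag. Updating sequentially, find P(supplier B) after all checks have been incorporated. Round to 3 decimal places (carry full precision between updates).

0.367

After 'pass': normaliser = 0.15·0.5000 + 0.35·0.2500 + 0.75·0.2500; P(supplier A) ≈ 0.2143, P(supplier B) ≈ 0.2500, P(supplier C) ≈ 0.5357
After 'flag': normaliser = 0.85·0.2143 + 0.65·0.2500 + 0.25·0.5357; P(supplier A) ≈ 0.3806, P(supplier B) ≈ 0.3396, P(supplier C) ≈ 0.2799
After 'pass': normaliser = 0.15·0.3806 + 0.35·0.3396 + 0.75·0.2799; P(supplier A) ≈ 0.1480, P(supplier B) ≈ 0.3080, P(supplier C) ≈ 0.5440
After 'pass': normaliser = 0.15·0.1480 + 0.35·0.3080 + 0.75·0.5440; P(supplier A) ≈ 0.0413, P(supplier B) ≈ 0.2004, P(supplier C) ≈ 0.7584
After 'flag': normaliser = 0.85·0.0413 + 0.65·0.2004 + 0.25·0.7584; P(supplier A) ≈ 0.0988, P(supplier B) ≈ 0.3670, P(supplier C) ≈ 0.5342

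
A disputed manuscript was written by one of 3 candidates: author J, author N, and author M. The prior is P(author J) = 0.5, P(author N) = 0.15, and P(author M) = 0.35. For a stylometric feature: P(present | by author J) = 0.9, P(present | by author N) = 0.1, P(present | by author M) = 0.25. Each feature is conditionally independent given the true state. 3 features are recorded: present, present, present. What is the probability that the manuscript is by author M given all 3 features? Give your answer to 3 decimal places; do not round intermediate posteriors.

After 'present': normaliser = 0.9·0.5000 + 0.1·0.1500 + 0.25·0.3500; P(author J) ≈ 0.8145, P(author N) ≈ 0.0271, P(author M) ≈ 0.1584
After 'present': normaliser = 0.9·0.8145 + 0.1·0.0271 + 0.25·0.1584; P(author J) ≈ 0.9454, P(author N) ≈ 0.0035, P(author M) ≈ 0.0511
After 'present': normaliser = 0.9·0.9454 + 0.1·0.0035 + 0.25·0.0511; P(author J) ≈ 0.9848, P(author N) ≈ 0.0004, P(author M) ≈ 0.0148

0.015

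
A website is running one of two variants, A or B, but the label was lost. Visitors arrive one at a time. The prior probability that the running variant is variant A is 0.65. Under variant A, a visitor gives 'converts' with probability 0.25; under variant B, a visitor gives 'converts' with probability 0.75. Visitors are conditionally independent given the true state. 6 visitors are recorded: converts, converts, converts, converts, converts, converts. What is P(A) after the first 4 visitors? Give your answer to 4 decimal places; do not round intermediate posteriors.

Apply Bayes' rule sequentially, carrying P(A) forward.
After 'converts': P(A) = 0.25·0.6500 / (0.25·0.6500 + 0.75·0.3500) ≈ 0.3824
After 'converts': P(A) = 0.25·0.3824 / (0.25·0.3824 + 0.75·0.6176) ≈ 0.1711
After 'converts': P(A) = 0.25·0.1711 / (0.25·0.1711 + 0.75·0.8289) ≈ 0.0644
After 'converts': P(A) = 0.25·0.0644 / (0.25·0.0644 + 0.75·0.9356) ≈ 0.0224

0.0224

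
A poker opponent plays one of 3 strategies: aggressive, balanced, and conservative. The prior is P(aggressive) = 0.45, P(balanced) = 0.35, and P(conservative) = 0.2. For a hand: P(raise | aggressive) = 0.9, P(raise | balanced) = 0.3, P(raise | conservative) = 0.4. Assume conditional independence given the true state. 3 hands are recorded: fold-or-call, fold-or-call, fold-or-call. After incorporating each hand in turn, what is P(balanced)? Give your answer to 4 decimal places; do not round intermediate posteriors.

0.7334

Each posterior becomes the prior for the next update.
After 'fold-or-call': normaliser = 0.1·0.4500 + 0.7·0.3500 + 0.6·0.2000; P(aggressive) ≈ 0.1098, P(balanced) ≈ 0.5976, P(conservative) ≈ 0.2927
After 'fold-or-call': normaliser = 0.1·0.1098 + 0.7·0.5976 + 0.6·0.2927; P(aggressive) ≈ 0.0181, P(balanced) ≈ 0.6915, P(conservative) ≈ 0.2903
After 'fold-or-call': normaliser = 0.1·0.0181 + 0.7·0.6915 + 0.6·0.2903; P(aggressive) ≈ 0.0027, P(balanced) ≈ 0.7334, P(conservative) ≈ 0.2639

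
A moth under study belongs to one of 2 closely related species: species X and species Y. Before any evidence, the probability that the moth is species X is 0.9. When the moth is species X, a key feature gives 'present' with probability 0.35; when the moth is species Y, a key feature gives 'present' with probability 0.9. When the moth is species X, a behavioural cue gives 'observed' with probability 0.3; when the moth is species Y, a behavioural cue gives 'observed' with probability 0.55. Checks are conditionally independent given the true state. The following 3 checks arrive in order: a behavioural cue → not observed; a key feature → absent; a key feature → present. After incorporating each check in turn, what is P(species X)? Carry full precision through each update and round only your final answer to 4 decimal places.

After a behavioural cue='not observed': P(species X) = 0.7·0.9000 / (0.7·0.9000 + 0.45·0.1000) ≈ 0.9333
After a key feature='absent': P(species X) = 0.65·0.9333 / (0.65·0.9333 + 0.1·0.0667) ≈ 0.9891
After a key feature='present': P(species X) = 0.35·0.9891 / (0.35·0.9891 + 0.9·0.0109) ≈ 0.9725

0.9725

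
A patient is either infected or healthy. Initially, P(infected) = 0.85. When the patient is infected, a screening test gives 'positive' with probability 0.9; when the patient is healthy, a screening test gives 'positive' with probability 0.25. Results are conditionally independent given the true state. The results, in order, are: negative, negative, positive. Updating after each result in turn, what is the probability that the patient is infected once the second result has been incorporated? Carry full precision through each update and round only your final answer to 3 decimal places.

After 'negative': P(infected) = 0.1·0.8500 / (0.1·0.8500 + 0.75·0.1500) ≈ 0.4304
After 'negative': P(infected) = 0.1·0.4304 / (0.1·0.4304 + 0.75·0.5696) ≈ 0.0915

0.092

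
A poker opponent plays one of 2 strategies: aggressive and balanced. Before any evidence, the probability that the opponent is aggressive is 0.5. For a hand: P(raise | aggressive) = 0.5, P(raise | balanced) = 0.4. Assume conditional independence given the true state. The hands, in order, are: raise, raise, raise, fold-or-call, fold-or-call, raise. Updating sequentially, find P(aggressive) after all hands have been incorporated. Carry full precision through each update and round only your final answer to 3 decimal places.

After 'raise': P(aggressive) = 0.5·0.5000 / (0.5·0.5000 + 0.4·0.5000) ≈ 0.5556
After 'raise': P(aggressive) = 0.5·0.5556 / (0.5·0.5556 + 0.4·0.4444) ≈ 0.6098
After 'raise': P(aggressive) = 0.5·0.6098 / (0.5·0.6098 + 0.4·0.3902) ≈ 0.6614
After 'fold-or-call': P(aggressive) = 0.5·0.6614 / (0.5·0.6614 + 0.6·0.3386) ≈ 0.6194
After 'fold-or-call': P(aggressive) = 0.5·0.6194 / (0.5·0.6194 + 0.6·0.3806) ≈ 0.5756
After 'raise': P(aggressive) = 0.5·0.5756 / (0.5·0.5756 + 0.4·0.4244) ≈ 0.6290

0.629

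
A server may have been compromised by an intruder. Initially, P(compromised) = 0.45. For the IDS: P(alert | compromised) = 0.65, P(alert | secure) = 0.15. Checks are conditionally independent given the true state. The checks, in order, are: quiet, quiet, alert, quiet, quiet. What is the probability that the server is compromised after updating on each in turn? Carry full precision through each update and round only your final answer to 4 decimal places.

0.0925

After 'quiet': P(compromised) = 0.35·0.4500 / (0.35·0.4500 + 0.85·0.5500) ≈ 0.2520
After 'quiet': P(compromised) = 0.35·0.2520 / (0.35·0.2520 + 0.85·0.7480) ≈ 0.1218
After 'alert': P(compromised) = 0.65·0.1218 / (0.65·0.1218 + 0.15·0.8782) ≈ 0.3754
After 'quiet': P(compromised) = 0.35·0.3754 / (0.35·0.3754 + 0.85·0.6246) ≈ 0.1984
After 'quiet': P(compromised) = 0.35·0.1984 / (0.35·0.1984 + 0.85·0.8016) ≈ 0.0925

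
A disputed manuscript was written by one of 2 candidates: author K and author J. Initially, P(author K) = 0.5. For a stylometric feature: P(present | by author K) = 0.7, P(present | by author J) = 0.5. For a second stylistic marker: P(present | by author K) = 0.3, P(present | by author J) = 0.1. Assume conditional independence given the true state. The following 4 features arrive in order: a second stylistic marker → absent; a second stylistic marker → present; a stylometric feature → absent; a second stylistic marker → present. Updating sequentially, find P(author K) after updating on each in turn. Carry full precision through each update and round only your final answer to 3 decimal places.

After a second stylistic marker='absent': P(author K) = 0.7·0.5000 / (0.7·0.5000 + 0.9·0.5000) ≈ 0.4375
After a second stylistic marker='present': P(author K) = 0.3·0.4375 / (0.3·0.4375 + 0.1·0.5625) ≈ 0.7000
After a stylometric feature='absent': P(author K) = 0.3·0.7000 / (0.3·0.7000 + 0.5·0.3000) ≈ 0.5833
After a second stylistic marker='present': P(author K) = 0.3·0.5833 / (0.3·0.5833 + 0.1·0.4167) ≈ 0.8077

0.808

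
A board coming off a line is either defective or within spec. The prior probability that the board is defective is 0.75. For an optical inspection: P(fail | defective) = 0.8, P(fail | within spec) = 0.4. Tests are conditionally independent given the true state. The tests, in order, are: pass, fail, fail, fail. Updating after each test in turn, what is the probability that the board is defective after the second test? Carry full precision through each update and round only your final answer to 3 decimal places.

Apply Bayes' rule sequentially, carrying P(defective) forward.
After 'pass': P(defective) = 0.2·0.7500 / (0.2·0.7500 + 0.6·0.2500) ≈ 0.5000
After 'fail': P(defective) = 0.8·0.5000 / (0.8·0.5000 + 0.4·0.5000) ≈ 0.6667

0.667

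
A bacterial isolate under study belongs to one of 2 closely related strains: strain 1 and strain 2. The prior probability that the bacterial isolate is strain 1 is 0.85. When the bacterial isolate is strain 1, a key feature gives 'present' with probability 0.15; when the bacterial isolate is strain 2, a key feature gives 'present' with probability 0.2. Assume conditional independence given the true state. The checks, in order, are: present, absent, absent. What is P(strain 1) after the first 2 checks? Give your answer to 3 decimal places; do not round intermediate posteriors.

After 'present': P(strain 1) = 0.15·0.8500 / (0.15·0.8500 + 0.2·0.1500) ≈ 0.8095
After 'absent': P(strain 1) = 0.85·0.8095 / (0.85·0.8095 + 0.8·0.1905) ≈ 0.8187

0.819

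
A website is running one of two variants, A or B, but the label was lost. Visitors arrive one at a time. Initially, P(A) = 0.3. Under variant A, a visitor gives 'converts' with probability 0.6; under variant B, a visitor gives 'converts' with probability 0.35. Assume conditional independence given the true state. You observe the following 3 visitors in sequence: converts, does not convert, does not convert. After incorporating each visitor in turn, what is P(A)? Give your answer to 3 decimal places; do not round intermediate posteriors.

After 'converts': P(A) = 0.6·0.3000 / (0.6·0.3000 + 0.35·0.7000) ≈ 0.4235
After 'does not convert': P(A) = 0.4·0.4235 / (0.4·0.4235 + 0.65·0.5765) ≈ 0.3114
After 'does not convert': P(A) = 0.4·0.3114 / (0.4·0.3114 + 0.65·0.6886) ≈ 0.2177

0.218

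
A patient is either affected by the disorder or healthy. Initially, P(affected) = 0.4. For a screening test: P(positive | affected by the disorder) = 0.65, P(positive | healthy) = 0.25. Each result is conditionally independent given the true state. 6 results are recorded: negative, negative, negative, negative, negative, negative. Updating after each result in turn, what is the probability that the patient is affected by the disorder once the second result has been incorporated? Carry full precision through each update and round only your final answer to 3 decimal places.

0.127

After 'negative': P(affected) = 0.35·0.4000 / (0.35·0.4000 + 0.75·0.6000) ≈ 0.2373
After 'negative': P(affected) = 0.35·0.2373 / (0.35·0.2373 + 0.75·0.7627) ≈ 0.1268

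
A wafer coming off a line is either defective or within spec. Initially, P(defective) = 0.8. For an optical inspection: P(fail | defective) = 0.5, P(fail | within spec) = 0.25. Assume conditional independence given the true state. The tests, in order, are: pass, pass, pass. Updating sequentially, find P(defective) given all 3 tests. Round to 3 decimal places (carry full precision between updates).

0.542

After 'pass': P(defective) = 0.5·0.8000 / (0.5·0.8000 + 0.75·0.2000) ≈ 0.7273
After 'pass': P(defective) = 0.5·0.7273 / (0.5·0.7273 + 0.75·0.2727) ≈ 0.6400
After 'pass': P(defective) = 0.5·0.6400 / (0.5·0.6400 + 0.75·0.3600) ≈ 0.5424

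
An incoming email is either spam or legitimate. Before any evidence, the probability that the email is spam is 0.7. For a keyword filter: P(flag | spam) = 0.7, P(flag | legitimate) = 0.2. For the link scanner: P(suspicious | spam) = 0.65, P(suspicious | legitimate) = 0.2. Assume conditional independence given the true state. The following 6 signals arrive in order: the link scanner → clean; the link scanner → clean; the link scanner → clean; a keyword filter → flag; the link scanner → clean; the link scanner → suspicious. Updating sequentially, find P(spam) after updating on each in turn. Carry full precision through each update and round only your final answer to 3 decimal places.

0.493

After the link scanner='clean': P(spam) = 0.35·0.7000 / (0.35·0.7000 + 0.8·0.3000) ≈ 0.5052
After the link scanner='clean': P(spam) = 0.35·0.5052 / (0.35·0.5052 + 0.8·0.4948) ≈ 0.3087
After the link scanner='clean': P(spam) = 0.35·0.3087 / (0.35·0.3087 + 0.8·0.6913) ≈ 0.1635
After a keyword filter='flag': P(spam) = 0.7·0.1635 / (0.7·0.1635 + 0.2·0.8365) ≈ 0.4061
After the link scanner='clean': P(spam) = 0.35·0.4061 / (0.35·0.4061 + 0.8·0.5939) ≈ 0.2303
After the link scanner='suspicious': P(spam) = 0.65·0.2303 / (0.65·0.2303 + 0.2·0.7697) ≈ 0.4930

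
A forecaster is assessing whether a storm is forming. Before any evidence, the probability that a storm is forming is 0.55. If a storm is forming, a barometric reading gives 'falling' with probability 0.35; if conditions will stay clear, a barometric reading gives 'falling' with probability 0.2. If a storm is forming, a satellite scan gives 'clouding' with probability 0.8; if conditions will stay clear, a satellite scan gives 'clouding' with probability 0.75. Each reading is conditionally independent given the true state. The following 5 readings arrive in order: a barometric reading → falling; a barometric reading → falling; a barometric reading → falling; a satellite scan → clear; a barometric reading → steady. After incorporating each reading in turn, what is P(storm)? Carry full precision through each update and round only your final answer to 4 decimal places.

After a barometric reading='falling': P(storm) = 0.35·0.5500 / (0.35·0.5500 + 0.2·0.4500) ≈ 0.6814
After a barometric reading='falling': P(storm) = 0.35·0.6814 / (0.35·0.6814 + 0.2·0.3186) ≈ 0.7892
After a barometric reading='falling': P(storm) = 0.35·0.7892 / (0.35·0.7892 + 0.2·0.2108) ≈ 0.8676
After a satellite scan='clear': P(storm) = 0.2·0.8676 / (0.2·0.8676 + 0.25·0.1324) ≈ 0.8398
After a barometric reading='steady': P(storm) = 0.65·0.8398 / (0.65·0.8398 + 0.8·0.1602) ≈ 0.8098

0.8098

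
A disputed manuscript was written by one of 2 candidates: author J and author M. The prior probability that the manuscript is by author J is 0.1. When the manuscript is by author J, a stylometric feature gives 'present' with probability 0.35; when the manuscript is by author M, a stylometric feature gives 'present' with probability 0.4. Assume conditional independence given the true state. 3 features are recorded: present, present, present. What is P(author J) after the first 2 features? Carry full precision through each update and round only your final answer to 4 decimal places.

Each posterior becomes the prior for the next update.
After 'present': P(author J) = 0.35·0.1000 / (0.35·0.1000 + 0.4·0.9000) ≈ 0.0886
After 'present': P(author J) = 0.35·0.0886 / (0.35·0.0886 + 0.4·0.9114) ≈ 0.0784

0.0784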